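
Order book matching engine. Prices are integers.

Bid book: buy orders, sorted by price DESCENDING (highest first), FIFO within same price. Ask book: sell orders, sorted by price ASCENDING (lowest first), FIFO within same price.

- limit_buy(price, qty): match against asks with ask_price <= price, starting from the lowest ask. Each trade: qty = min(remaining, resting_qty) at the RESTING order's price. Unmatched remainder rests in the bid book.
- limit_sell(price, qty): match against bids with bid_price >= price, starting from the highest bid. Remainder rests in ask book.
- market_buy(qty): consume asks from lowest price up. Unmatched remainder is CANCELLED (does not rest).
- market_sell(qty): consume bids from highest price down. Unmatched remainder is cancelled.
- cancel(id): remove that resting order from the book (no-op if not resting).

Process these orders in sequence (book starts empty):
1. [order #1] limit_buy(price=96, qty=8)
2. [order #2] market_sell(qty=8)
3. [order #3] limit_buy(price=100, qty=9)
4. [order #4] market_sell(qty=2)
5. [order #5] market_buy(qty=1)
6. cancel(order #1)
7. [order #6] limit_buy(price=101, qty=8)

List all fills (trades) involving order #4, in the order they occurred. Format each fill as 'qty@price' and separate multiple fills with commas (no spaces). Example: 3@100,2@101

Answer: 2@100

Derivation:
After op 1 [order #1] limit_buy(price=96, qty=8): fills=none; bids=[#1:8@96] asks=[-]
After op 2 [order #2] market_sell(qty=8): fills=#1x#2:8@96; bids=[-] asks=[-]
After op 3 [order #3] limit_buy(price=100, qty=9): fills=none; bids=[#3:9@100] asks=[-]
After op 4 [order #4] market_sell(qty=2): fills=#3x#4:2@100; bids=[#3:7@100] asks=[-]
After op 5 [order #5] market_buy(qty=1): fills=none; bids=[#3:7@100] asks=[-]
After op 6 cancel(order #1): fills=none; bids=[#3:7@100] asks=[-]
After op 7 [order #6] limit_buy(price=101, qty=8): fills=none; bids=[#6:8@101 #3:7@100] asks=[-]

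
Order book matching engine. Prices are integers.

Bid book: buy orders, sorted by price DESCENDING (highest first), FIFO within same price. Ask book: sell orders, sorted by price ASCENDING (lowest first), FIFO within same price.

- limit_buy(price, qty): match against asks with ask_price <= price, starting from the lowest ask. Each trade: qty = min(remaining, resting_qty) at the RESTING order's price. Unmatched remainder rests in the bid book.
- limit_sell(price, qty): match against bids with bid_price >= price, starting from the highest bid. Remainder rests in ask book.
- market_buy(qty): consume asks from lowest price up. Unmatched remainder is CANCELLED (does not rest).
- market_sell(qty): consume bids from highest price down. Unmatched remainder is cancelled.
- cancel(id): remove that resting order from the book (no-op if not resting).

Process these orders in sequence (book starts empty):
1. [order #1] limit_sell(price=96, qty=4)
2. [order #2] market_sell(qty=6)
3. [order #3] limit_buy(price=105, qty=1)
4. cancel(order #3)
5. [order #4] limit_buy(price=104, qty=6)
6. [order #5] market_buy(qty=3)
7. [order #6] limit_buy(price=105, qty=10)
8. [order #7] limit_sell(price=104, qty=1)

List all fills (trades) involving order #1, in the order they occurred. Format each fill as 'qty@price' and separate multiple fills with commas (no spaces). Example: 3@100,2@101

Answer: 1@96,3@96

Derivation:
After op 1 [order #1] limit_sell(price=96, qty=4): fills=none; bids=[-] asks=[#1:4@96]
After op 2 [order #2] market_sell(qty=6): fills=none; bids=[-] asks=[#1:4@96]
After op 3 [order #3] limit_buy(price=105, qty=1): fills=#3x#1:1@96; bids=[-] asks=[#1:3@96]
After op 4 cancel(order #3): fills=none; bids=[-] asks=[#1:3@96]
After op 5 [order #4] limit_buy(price=104, qty=6): fills=#4x#1:3@96; bids=[#4:3@104] asks=[-]
After op 6 [order #5] market_buy(qty=3): fills=none; bids=[#4:3@104] asks=[-]
After op 7 [order #6] limit_buy(price=105, qty=10): fills=none; bids=[#6:10@105 #4:3@104] asks=[-]
After op 8 [order #7] limit_sell(price=104, qty=1): fills=#6x#7:1@105; bids=[#6:9@105 #4:3@104] asks=[-]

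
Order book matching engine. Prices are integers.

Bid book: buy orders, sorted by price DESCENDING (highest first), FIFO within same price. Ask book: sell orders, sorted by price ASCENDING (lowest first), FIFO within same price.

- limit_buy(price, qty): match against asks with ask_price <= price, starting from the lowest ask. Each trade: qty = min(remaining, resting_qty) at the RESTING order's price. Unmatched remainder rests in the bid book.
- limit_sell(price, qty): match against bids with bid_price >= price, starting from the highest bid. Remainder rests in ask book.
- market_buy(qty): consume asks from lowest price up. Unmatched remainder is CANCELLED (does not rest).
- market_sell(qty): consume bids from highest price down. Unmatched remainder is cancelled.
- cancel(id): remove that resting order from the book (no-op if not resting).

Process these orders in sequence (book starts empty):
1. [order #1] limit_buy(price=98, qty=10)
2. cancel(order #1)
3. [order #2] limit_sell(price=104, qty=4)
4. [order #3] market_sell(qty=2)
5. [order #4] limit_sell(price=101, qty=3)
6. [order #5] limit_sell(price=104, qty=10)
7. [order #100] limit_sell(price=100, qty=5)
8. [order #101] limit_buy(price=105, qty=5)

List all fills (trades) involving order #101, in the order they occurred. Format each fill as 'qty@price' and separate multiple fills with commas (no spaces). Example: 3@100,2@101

After op 1 [order #1] limit_buy(price=98, qty=10): fills=none; bids=[#1:10@98] asks=[-]
After op 2 cancel(order #1): fills=none; bids=[-] asks=[-]
After op 3 [order #2] limit_sell(price=104, qty=4): fills=none; bids=[-] asks=[#2:4@104]
After op 4 [order #3] market_sell(qty=2): fills=none; bids=[-] asks=[#2:4@104]
After op 5 [order #4] limit_sell(price=101, qty=3): fills=none; bids=[-] asks=[#4:3@101 #2:4@104]
After op 6 [order #5] limit_sell(price=104, qty=10): fills=none; bids=[-] asks=[#4:3@101 #2:4@104 #5:10@104]
After op 7 [order #100] limit_sell(price=100, qty=5): fills=none; bids=[-] asks=[#100:5@100 #4:3@101 #2:4@104 #5:10@104]
After op 8 [order #101] limit_buy(price=105, qty=5): fills=#101x#100:5@100; bids=[-] asks=[#4:3@101 #2:4@104 #5:10@104]

Answer: 5@100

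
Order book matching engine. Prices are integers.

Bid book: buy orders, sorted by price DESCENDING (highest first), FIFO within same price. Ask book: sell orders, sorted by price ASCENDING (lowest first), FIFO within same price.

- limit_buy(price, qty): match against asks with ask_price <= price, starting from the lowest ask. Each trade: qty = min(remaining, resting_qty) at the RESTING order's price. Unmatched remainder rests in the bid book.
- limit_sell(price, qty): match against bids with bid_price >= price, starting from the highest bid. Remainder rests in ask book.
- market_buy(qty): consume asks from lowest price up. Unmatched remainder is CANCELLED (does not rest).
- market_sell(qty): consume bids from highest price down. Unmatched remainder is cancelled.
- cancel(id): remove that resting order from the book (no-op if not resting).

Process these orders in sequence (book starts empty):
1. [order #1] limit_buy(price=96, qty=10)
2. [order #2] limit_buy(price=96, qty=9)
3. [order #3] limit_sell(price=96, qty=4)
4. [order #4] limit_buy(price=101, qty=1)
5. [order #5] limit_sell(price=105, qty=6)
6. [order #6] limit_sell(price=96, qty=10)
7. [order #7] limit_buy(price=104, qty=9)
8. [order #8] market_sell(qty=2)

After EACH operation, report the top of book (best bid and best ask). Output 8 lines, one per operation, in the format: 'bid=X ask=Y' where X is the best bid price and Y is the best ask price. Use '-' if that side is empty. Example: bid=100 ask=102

After op 1 [order #1] limit_buy(price=96, qty=10): fills=none; bids=[#1:10@96] asks=[-]
After op 2 [order #2] limit_buy(price=96, qty=9): fills=none; bids=[#1:10@96 #2:9@96] asks=[-]
After op 3 [order #3] limit_sell(price=96, qty=4): fills=#1x#3:4@96; bids=[#1:6@96 #2:9@96] asks=[-]
After op 4 [order #4] limit_buy(price=101, qty=1): fills=none; bids=[#4:1@101 #1:6@96 #2:9@96] asks=[-]
After op 5 [order #5] limit_sell(price=105, qty=6): fills=none; bids=[#4:1@101 #1:6@96 #2:9@96] asks=[#5:6@105]
After op 6 [order #6] limit_sell(price=96, qty=10): fills=#4x#6:1@101 #1x#6:6@96 #2x#6:3@96; bids=[#2:6@96] asks=[#5:6@105]
After op 7 [order #7] limit_buy(price=104, qty=9): fills=none; bids=[#7:9@104 #2:6@96] asks=[#5:6@105]
After op 8 [order #8] market_sell(qty=2): fills=#7x#8:2@104; bids=[#7:7@104 #2:6@96] asks=[#5:6@105]

Answer: bid=96 ask=-
bid=96 ask=-
bid=96 ask=-
bid=101 ask=-
bid=101 ask=105
bid=96 ask=105
bid=104 ask=105
bid=104 ask=105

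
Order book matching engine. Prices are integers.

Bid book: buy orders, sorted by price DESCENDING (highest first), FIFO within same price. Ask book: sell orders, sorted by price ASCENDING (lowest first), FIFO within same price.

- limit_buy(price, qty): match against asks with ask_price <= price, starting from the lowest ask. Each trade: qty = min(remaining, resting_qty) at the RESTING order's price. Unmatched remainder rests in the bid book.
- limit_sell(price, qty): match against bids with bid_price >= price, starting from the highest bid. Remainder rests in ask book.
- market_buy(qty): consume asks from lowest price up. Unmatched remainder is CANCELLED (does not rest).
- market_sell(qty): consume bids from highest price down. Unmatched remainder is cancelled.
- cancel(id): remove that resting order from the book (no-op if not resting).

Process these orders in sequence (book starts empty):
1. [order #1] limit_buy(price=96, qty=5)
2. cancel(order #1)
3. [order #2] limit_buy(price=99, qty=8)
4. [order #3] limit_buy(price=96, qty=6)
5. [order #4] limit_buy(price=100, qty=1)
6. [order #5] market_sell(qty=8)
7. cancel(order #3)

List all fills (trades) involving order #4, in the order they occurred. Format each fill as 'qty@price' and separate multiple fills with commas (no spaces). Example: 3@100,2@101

Answer: 1@100

Derivation:
After op 1 [order #1] limit_buy(price=96, qty=5): fills=none; bids=[#1:5@96] asks=[-]
After op 2 cancel(order #1): fills=none; bids=[-] asks=[-]
After op 3 [order #2] limit_buy(price=99, qty=8): fills=none; bids=[#2:8@99] asks=[-]
After op 4 [order #3] limit_buy(price=96, qty=6): fills=none; bids=[#2:8@99 #3:6@96] asks=[-]
After op 5 [order #4] limit_buy(price=100, qty=1): fills=none; bids=[#4:1@100 #2:8@99 #3:6@96] asks=[-]
After op 6 [order #5] market_sell(qty=8): fills=#4x#5:1@100 #2x#5:7@99; bids=[#2:1@99 #3:6@96] asks=[-]
After op 7 cancel(order #3): fills=none; bids=[#2:1@99] asks=[-]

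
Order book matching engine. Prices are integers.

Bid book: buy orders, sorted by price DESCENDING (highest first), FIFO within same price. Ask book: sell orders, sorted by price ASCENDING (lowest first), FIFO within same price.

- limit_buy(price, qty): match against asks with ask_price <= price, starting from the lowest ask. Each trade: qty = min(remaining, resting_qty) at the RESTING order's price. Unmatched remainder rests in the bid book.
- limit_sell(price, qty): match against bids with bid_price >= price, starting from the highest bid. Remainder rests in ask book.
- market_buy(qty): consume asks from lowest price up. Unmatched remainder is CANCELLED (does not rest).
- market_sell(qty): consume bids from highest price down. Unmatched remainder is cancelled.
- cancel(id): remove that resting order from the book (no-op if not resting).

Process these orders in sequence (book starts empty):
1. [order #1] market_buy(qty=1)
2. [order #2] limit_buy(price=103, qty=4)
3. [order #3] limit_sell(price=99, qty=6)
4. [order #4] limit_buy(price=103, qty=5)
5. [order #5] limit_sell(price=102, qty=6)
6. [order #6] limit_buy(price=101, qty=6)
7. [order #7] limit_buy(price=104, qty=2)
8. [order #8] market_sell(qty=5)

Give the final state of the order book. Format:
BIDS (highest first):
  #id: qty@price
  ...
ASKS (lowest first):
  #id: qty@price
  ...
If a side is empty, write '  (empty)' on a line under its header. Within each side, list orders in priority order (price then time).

After op 1 [order #1] market_buy(qty=1): fills=none; bids=[-] asks=[-]
After op 2 [order #2] limit_buy(price=103, qty=4): fills=none; bids=[#2:4@103] asks=[-]
After op 3 [order #3] limit_sell(price=99, qty=6): fills=#2x#3:4@103; bids=[-] asks=[#3:2@99]
After op 4 [order #4] limit_buy(price=103, qty=5): fills=#4x#3:2@99; bids=[#4:3@103] asks=[-]
After op 5 [order #5] limit_sell(price=102, qty=6): fills=#4x#5:3@103; bids=[-] asks=[#5:3@102]
After op 6 [order #6] limit_buy(price=101, qty=6): fills=none; bids=[#6:6@101] asks=[#5:3@102]
After op 7 [order #7] limit_buy(price=104, qty=2): fills=#7x#5:2@102; bids=[#6:6@101] asks=[#5:1@102]
After op 8 [order #8] market_sell(qty=5): fills=#6x#8:5@101; bids=[#6:1@101] asks=[#5:1@102]

Answer: BIDS (highest first):
  #6: 1@101
ASKS (lowest first):
  #5: 1@102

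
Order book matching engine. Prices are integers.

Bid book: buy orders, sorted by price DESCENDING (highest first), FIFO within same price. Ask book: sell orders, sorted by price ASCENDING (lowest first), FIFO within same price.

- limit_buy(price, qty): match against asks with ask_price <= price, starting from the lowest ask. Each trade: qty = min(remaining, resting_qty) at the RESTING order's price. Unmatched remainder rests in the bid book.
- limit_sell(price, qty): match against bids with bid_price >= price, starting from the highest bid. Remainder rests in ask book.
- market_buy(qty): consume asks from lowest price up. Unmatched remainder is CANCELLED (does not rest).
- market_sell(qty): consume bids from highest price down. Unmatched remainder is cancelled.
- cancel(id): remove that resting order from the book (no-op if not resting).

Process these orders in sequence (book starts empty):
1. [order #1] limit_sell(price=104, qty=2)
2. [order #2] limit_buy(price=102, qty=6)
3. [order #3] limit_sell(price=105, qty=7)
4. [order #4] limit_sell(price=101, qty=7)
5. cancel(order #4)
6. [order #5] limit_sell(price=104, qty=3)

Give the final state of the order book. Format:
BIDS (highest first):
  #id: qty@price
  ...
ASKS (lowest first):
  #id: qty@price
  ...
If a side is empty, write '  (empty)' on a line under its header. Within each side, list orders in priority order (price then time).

Answer: BIDS (highest first):
  (empty)
ASKS (lowest first):
  #1: 2@104
  #5: 3@104
  #3: 7@105

Derivation:
After op 1 [order #1] limit_sell(price=104, qty=2): fills=none; bids=[-] asks=[#1:2@104]
After op 2 [order #2] limit_buy(price=102, qty=6): fills=none; bids=[#2:6@102] asks=[#1:2@104]
After op 3 [order #3] limit_sell(price=105, qty=7): fills=none; bids=[#2:6@102] asks=[#1:2@104 #3:7@105]
After op 4 [order #4] limit_sell(price=101, qty=7): fills=#2x#4:6@102; bids=[-] asks=[#4:1@101 #1:2@104 #3:7@105]
After op 5 cancel(order #4): fills=none; bids=[-] asks=[#1:2@104 #3:7@105]
After op 6 [order #5] limit_sell(price=104, qty=3): fills=none; bids=[-] asks=[#1:2@104 #5:3@104 #3:7@105]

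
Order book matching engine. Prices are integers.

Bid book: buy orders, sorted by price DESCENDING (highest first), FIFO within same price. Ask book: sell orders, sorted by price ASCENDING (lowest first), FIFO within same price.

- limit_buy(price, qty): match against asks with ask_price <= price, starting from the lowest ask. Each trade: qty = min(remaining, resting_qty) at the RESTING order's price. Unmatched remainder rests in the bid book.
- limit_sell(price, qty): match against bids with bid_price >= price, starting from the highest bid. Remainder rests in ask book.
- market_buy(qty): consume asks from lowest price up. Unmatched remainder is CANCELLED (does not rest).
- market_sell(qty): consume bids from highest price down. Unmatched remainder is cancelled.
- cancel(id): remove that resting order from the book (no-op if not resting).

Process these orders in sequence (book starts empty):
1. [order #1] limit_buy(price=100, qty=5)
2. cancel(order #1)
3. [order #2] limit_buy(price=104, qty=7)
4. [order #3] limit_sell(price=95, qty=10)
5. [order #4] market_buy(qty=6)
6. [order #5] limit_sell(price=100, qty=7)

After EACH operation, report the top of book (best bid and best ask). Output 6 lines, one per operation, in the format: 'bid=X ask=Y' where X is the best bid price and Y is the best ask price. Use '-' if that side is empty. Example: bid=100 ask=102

After op 1 [order #1] limit_buy(price=100, qty=5): fills=none; bids=[#1:5@100] asks=[-]
After op 2 cancel(order #1): fills=none; bids=[-] asks=[-]
After op 3 [order #2] limit_buy(price=104, qty=7): fills=none; bids=[#2:7@104] asks=[-]
After op 4 [order #3] limit_sell(price=95, qty=10): fills=#2x#3:7@104; bids=[-] asks=[#3:3@95]
After op 5 [order #4] market_buy(qty=6): fills=#4x#3:3@95; bids=[-] asks=[-]
After op 6 [order #5] limit_sell(price=100, qty=7): fills=none; bids=[-] asks=[#5:7@100]

Answer: bid=100 ask=-
bid=- ask=-
bid=104 ask=-
bid=- ask=95
bid=- ask=-
bid=- ask=100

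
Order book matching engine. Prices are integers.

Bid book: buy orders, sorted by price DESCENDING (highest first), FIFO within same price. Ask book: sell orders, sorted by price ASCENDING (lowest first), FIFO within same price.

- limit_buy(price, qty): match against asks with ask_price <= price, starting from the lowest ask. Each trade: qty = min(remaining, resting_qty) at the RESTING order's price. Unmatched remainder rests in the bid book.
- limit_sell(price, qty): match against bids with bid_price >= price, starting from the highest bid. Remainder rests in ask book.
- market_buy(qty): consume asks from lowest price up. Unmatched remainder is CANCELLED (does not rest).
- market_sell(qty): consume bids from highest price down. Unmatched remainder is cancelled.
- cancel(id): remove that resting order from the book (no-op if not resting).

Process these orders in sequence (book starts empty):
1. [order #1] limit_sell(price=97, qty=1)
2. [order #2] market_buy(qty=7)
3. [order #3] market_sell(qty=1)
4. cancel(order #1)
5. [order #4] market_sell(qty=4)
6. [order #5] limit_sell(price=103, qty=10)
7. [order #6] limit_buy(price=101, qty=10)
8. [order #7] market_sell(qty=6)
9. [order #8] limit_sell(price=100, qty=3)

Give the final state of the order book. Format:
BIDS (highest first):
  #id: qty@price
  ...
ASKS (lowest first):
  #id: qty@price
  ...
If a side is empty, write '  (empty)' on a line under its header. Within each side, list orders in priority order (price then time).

Answer: BIDS (highest first):
  #6: 1@101
ASKS (lowest first):
  #5: 10@103

Derivation:
After op 1 [order #1] limit_sell(price=97, qty=1): fills=none; bids=[-] asks=[#1:1@97]
After op 2 [order #2] market_buy(qty=7): fills=#2x#1:1@97; bids=[-] asks=[-]
After op 3 [order #3] market_sell(qty=1): fills=none; bids=[-] asks=[-]
After op 4 cancel(order #1): fills=none; bids=[-] asks=[-]
After op 5 [order #4] market_sell(qty=4): fills=none; bids=[-] asks=[-]
After op 6 [order #5] limit_sell(price=103, qty=10): fills=none; bids=[-] asks=[#5:10@103]
After op 7 [order #6] limit_buy(price=101, qty=10): fills=none; bids=[#6:10@101] asks=[#5:10@103]
After op 8 [order #7] market_sell(qty=6): fills=#6x#7:6@101; bids=[#6:4@101] asks=[#5:10@103]
After op 9 [order #8] limit_sell(price=100, qty=3): fills=#6x#8:3@101; bids=[#6:1@101] asks=[#5:10@103]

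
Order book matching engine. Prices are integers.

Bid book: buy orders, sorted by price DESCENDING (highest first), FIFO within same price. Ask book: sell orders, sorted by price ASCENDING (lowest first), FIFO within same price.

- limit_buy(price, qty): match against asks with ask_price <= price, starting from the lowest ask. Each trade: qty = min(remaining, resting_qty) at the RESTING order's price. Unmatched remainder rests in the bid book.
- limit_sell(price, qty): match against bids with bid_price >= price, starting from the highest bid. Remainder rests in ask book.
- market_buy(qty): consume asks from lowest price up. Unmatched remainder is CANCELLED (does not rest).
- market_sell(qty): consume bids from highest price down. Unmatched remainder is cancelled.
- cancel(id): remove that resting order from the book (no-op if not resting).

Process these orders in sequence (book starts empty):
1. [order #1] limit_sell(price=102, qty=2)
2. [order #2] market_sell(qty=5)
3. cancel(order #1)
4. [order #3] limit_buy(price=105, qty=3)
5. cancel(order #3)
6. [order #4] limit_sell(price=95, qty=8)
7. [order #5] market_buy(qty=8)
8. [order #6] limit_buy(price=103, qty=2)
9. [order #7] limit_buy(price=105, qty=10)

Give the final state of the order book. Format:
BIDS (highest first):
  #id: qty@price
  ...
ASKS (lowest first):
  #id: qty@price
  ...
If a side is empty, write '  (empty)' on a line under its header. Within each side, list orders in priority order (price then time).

Answer: BIDS (highest first):
  #7: 10@105
  #6: 2@103
ASKS (lowest first):
  (empty)

Derivation:
After op 1 [order #1] limit_sell(price=102, qty=2): fills=none; bids=[-] asks=[#1:2@102]
After op 2 [order #2] market_sell(qty=5): fills=none; bids=[-] asks=[#1:2@102]
After op 3 cancel(order #1): fills=none; bids=[-] asks=[-]
After op 4 [order #3] limit_buy(price=105, qty=3): fills=none; bids=[#3:3@105] asks=[-]
After op 5 cancel(order #3): fills=none; bids=[-] asks=[-]
After op 6 [order #4] limit_sell(price=95, qty=8): fills=none; bids=[-] asks=[#4:8@95]
After op 7 [order #5] market_buy(qty=8): fills=#5x#4:8@95; bids=[-] asks=[-]
After op 8 [order #6] limit_buy(price=103, qty=2): fills=none; bids=[#6:2@103] asks=[-]
After op 9 [order #7] limit_buy(price=105, qty=10): fills=none; bids=[#7:10@105 #6:2@103] asks=[-]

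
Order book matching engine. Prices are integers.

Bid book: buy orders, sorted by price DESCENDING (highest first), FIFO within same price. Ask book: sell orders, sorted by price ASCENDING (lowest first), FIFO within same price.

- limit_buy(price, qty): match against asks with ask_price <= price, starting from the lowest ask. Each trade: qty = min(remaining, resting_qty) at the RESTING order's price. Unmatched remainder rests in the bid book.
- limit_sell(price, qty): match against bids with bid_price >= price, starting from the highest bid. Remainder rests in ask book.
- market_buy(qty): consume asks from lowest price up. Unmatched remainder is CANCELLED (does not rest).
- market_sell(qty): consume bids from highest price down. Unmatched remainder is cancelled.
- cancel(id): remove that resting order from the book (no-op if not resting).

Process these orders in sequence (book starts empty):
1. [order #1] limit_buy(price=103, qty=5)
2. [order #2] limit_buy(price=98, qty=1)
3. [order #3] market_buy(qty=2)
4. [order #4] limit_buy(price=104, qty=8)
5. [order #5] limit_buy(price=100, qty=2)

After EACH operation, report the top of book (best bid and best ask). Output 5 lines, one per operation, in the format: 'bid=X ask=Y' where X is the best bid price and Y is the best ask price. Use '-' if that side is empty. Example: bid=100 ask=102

After op 1 [order #1] limit_buy(price=103, qty=5): fills=none; bids=[#1:5@103] asks=[-]
After op 2 [order #2] limit_buy(price=98, qty=1): fills=none; bids=[#1:5@103 #2:1@98] asks=[-]
After op 3 [order #3] market_buy(qty=2): fills=none; bids=[#1:5@103 #2:1@98] asks=[-]
After op 4 [order #4] limit_buy(price=104, qty=8): fills=none; bids=[#4:8@104 #1:5@103 #2:1@98] asks=[-]
After op 5 [order #5] limit_buy(price=100, qty=2): fills=none; bids=[#4:8@104 #1:5@103 #5:2@100 #2:1@98] asks=[-]

Answer: bid=103 ask=-
bid=103 ask=-
bid=103 ask=-
bid=104 ask=-
bid=104 ask=-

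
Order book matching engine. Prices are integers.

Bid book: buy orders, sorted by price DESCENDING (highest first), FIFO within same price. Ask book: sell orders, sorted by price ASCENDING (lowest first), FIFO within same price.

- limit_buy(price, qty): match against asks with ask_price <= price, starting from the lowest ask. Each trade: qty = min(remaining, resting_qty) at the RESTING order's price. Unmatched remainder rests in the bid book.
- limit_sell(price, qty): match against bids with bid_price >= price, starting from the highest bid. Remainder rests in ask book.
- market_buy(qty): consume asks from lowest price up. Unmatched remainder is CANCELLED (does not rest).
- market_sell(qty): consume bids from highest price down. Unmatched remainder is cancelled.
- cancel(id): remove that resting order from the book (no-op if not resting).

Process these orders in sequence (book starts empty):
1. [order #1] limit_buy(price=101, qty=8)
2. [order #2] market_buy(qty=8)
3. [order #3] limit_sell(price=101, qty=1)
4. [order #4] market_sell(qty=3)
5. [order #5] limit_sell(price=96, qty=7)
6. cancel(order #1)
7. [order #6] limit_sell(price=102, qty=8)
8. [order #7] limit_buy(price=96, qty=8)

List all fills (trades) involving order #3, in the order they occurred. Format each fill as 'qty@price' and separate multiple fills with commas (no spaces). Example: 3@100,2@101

Answer: 1@101

Derivation:
After op 1 [order #1] limit_buy(price=101, qty=8): fills=none; bids=[#1:8@101] asks=[-]
After op 2 [order #2] market_buy(qty=8): fills=none; bids=[#1:8@101] asks=[-]
After op 3 [order #3] limit_sell(price=101, qty=1): fills=#1x#3:1@101; bids=[#1:7@101] asks=[-]
After op 4 [order #4] market_sell(qty=3): fills=#1x#4:3@101; bids=[#1:4@101] asks=[-]
After op 5 [order #5] limit_sell(price=96, qty=7): fills=#1x#5:4@101; bids=[-] asks=[#5:3@96]
After op 6 cancel(order #1): fills=none; bids=[-] asks=[#5:3@96]
After op 7 [order #6] limit_sell(price=102, qty=8): fills=none; bids=[-] asks=[#5:3@96 #6:8@102]
After op 8 [order #7] limit_buy(price=96, qty=8): fills=#7x#5:3@96; bids=[#7:5@96] asks=[#6:8@102]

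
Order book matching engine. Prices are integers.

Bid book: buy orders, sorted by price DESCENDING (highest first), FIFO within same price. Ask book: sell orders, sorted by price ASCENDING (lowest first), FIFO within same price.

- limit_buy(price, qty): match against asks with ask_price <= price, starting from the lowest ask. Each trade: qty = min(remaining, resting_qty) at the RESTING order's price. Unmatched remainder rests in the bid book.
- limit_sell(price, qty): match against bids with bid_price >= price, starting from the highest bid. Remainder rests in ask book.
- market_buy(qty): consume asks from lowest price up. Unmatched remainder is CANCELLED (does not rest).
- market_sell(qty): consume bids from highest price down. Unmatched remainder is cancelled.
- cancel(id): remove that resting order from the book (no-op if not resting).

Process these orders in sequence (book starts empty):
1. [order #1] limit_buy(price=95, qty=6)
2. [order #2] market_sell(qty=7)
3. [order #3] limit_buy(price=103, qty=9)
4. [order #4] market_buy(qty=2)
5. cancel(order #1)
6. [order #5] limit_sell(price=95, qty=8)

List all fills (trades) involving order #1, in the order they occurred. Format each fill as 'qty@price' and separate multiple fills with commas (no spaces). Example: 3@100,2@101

Answer: 6@95

Derivation:
After op 1 [order #1] limit_buy(price=95, qty=6): fills=none; bids=[#1:6@95] asks=[-]
After op 2 [order #2] market_sell(qty=7): fills=#1x#2:6@95; bids=[-] asks=[-]
After op 3 [order #3] limit_buy(price=103, qty=9): fills=none; bids=[#3:9@103] asks=[-]
After op 4 [order #4] market_buy(qty=2): fills=none; bids=[#3:9@103] asks=[-]
After op 5 cancel(order #1): fills=none; bids=[#3:9@103] asks=[-]
After op 6 [order #5] limit_sell(price=95, qty=8): fills=#3x#5:8@103; bids=[#3:1@103] asks=[-]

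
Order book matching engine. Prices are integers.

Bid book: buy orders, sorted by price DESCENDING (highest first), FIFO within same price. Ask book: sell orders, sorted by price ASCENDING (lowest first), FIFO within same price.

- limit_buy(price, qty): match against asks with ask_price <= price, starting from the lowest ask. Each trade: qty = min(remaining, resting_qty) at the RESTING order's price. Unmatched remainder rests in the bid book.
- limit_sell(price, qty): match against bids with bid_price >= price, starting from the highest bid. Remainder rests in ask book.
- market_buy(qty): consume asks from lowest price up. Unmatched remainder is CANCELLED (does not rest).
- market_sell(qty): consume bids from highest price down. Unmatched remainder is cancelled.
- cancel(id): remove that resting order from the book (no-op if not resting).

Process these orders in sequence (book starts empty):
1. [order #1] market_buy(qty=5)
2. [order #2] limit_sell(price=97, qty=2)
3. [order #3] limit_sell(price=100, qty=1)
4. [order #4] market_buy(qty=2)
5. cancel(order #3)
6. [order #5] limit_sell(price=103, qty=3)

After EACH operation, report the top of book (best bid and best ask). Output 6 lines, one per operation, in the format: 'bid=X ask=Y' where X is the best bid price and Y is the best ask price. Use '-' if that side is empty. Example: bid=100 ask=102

Answer: bid=- ask=-
bid=- ask=97
bid=- ask=97
bid=- ask=100
bid=- ask=-
bid=- ask=103

Derivation:
After op 1 [order #1] market_buy(qty=5): fills=none; bids=[-] asks=[-]
After op 2 [order #2] limit_sell(price=97, qty=2): fills=none; bids=[-] asks=[#2:2@97]
After op 3 [order #3] limit_sell(price=100, qty=1): fills=none; bids=[-] asks=[#2:2@97 #3:1@100]
After op 4 [order #4] market_buy(qty=2): fills=#4x#2:2@97; bids=[-] asks=[#3:1@100]
After op 5 cancel(order #3): fills=none; bids=[-] asks=[-]
After op 6 [order #5] limit_sell(price=103, qty=3): fills=none; bids=[-] asks=[#5:3@103]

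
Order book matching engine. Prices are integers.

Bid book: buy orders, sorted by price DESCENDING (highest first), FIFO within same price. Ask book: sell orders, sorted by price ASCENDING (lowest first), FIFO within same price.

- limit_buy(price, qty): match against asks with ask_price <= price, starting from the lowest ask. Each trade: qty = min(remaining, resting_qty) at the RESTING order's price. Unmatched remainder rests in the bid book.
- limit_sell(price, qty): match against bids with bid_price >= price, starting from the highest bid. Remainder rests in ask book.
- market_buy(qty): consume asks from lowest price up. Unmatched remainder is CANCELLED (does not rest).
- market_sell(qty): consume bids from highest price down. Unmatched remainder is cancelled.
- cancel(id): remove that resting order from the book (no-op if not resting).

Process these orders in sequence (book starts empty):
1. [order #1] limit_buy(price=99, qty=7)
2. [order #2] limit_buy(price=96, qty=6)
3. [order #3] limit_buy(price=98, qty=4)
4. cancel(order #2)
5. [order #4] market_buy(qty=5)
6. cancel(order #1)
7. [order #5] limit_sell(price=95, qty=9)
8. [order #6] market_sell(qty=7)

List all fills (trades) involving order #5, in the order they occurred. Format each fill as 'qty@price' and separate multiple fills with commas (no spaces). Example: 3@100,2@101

After op 1 [order #1] limit_buy(price=99, qty=7): fills=none; bids=[#1:7@99] asks=[-]
After op 2 [order #2] limit_buy(price=96, qty=6): fills=none; bids=[#1:7@99 #2:6@96] asks=[-]
After op 3 [order #3] limit_buy(price=98, qty=4): fills=none; bids=[#1:7@99 #3:4@98 #2:6@96] asks=[-]
After op 4 cancel(order #2): fills=none; bids=[#1:7@99 #3:4@98] asks=[-]
After op 5 [order #4] market_buy(qty=5): fills=none; bids=[#1:7@99 #3:4@98] asks=[-]
After op 6 cancel(order #1): fills=none; bids=[#3:4@98] asks=[-]
After op 7 [order #5] limit_sell(price=95, qty=9): fills=#3x#5:4@98; bids=[-] asks=[#5:5@95]
After op 8 [order #6] market_sell(qty=7): fills=none; bids=[-] asks=[#5:5@95]

Answer: 4@98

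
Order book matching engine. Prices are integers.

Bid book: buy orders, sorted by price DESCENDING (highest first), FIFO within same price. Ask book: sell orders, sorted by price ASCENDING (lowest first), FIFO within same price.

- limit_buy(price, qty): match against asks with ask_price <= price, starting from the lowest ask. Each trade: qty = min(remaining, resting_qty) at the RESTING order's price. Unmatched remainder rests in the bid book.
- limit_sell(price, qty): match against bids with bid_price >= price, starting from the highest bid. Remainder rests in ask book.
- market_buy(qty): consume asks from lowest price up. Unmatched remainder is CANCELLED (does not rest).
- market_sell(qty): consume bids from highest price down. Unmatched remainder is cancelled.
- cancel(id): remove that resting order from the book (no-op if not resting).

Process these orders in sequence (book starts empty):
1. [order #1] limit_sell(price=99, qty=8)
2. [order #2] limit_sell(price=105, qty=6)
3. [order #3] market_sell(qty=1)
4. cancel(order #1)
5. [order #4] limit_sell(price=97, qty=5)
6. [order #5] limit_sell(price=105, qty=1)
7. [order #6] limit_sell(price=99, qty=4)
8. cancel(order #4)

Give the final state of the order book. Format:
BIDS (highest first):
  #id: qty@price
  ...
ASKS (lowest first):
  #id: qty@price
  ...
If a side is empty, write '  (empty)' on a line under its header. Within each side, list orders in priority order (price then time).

After op 1 [order #1] limit_sell(price=99, qty=8): fills=none; bids=[-] asks=[#1:8@99]
After op 2 [order #2] limit_sell(price=105, qty=6): fills=none; bids=[-] asks=[#1:8@99 #2:6@105]
After op 3 [order #3] market_sell(qty=1): fills=none; bids=[-] asks=[#1:8@99 #2:6@105]
After op 4 cancel(order #1): fills=none; bids=[-] asks=[#2:6@105]
After op 5 [order #4] limit_sell(price=97, qty=5): fills=none; bids=[-] asks=[#4:5@97 #2:6@105]
After op 6 [order #5] limit_sell(price=105, qty=1): fills=none; bids=[-] asks=[#4:5@97 #2:6@105 #5:1@105]
After op 7 [order #6] limit_sell(price=99, qty=4): fills=none; bids=[-] asks=[#4:5@97 #6:4@99 #2:6@105 #5:1@105]
After op 8 cancel(order #4): fills=none; bids=[-] asks=[#6:4@99 #2:6@105 #5:1@105]

Answer: BIDS (highest first):
  (empty)
ASKS (lowest first):
  #6: 4@99
  #2: 6@105
  #5: 1@105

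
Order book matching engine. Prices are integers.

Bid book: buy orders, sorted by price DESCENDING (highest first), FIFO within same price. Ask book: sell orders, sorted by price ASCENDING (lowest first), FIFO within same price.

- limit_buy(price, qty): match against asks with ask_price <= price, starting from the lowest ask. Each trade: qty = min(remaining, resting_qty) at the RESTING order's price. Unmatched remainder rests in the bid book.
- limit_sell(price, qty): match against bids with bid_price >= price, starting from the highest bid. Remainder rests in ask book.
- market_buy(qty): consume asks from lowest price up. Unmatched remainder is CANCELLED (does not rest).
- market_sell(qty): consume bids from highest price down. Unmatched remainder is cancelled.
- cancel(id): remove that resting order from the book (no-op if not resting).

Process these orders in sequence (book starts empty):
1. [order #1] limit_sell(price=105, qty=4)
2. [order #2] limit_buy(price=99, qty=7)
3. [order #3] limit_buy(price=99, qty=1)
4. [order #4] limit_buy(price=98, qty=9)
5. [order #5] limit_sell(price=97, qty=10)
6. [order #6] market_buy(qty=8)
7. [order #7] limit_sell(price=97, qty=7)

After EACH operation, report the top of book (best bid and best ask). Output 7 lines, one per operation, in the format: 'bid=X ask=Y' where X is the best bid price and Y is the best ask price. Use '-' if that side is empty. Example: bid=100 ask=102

After op 1 [order #1] limit_sell(price=105, qty=4): fills=none; bids=[-] asks=[#1:4@105]
After op 2 [order #2] limit_buy(price=99, qty=7): fills=none; bids=[#2:7@99] asks=[#1:4@105]
After op 3 [order #3] limit_buy(price=99, qty=1): fills=none; bids=[#2:7@99 #3:1@99] asks=[#1:4@105]
After op 4 [order #4] limit_buy(price=98, qty=9): fills=none; bids=[#2:7@99 #3:1@99 #4:9@98] asks=[#1:4@105]
After op 5 [order #5] limit_sell(price=97, qty=10): fills=#2x#5:7@99 #3x#5:1@99 #4x#5:2@98; bids=[#4:7@98] asks=[#1:4@105]
After op 6 [order #6] market_buy(qty=8): fills=#6x#1:4@105; bids=[#4:7@98] asks=[-]
After op 7 [order #7] limit_sell(price=97, qty=7): fills=#4x#7:7@98; bids=[-] asks=[-]

Answer: bid=- ask=105
bid=99 ask=105
bid=99 ask=105
bid=99 ask=105
bid=98 ask=105
bid=98 ask=-
bid=- ask=-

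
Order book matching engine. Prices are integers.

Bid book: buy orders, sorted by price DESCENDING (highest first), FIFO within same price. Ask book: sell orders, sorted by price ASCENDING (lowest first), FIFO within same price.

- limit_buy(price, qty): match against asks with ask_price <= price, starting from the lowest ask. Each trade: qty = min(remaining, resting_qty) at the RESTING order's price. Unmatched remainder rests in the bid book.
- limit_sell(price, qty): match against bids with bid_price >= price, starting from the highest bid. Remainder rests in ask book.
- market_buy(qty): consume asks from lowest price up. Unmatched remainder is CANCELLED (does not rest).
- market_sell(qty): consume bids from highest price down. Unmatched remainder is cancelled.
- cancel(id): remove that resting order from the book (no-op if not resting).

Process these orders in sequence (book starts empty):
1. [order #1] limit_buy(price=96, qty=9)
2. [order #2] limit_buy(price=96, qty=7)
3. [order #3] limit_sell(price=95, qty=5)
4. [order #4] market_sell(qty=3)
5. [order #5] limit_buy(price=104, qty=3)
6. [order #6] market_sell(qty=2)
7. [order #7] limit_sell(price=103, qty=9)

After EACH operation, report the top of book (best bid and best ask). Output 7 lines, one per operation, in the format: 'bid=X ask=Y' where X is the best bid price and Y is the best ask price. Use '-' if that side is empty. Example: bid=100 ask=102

Answer: bid=96 ask=-
bid=96 ask=-
bid=96 ask=-
bid=96 ask=-
bid=104 ask=-
bid=104 ask=-
bid=96 ask=103

Derivation:
After op 1 [order #1] limit_buy(price=96, qty=9): fills=none; bids=[#1:9@96] asks=[-]
After op 2 [order #2] limit_buy(price=96, qty=7): fills=none; bids=[#1:9@96 #2:7@96] asks=[-]
After op 3 [order #3] limit_sell(price=95, qty=5): fills=#1x#3:5@96; bids=[#1:4@96 #2:7@96] asks=[-]
After op 4 [order #4] market_sell(qty=3): fills=#1x#4:3@96; bids=[#1:1@96 #2:7@96] asks=[-]
After op 5 [order #5] limit_buy(price=104, qty=3): fills=none; bids=[#5:3@104 #1:1@96 #2:7@96] asks=[-]
After op 6 [order #6] market_sell(qty=2): fills=#5x#6:2@104; bids=[#5:1@104 #1:1@96 #2:7@96] asks=[-]
After op 7 [order #7] limit_sell(price=103, qty=9): fills=#5x#7:1@104; bids=[#1:1@96 #2:7@96] asks=[#7:8@103]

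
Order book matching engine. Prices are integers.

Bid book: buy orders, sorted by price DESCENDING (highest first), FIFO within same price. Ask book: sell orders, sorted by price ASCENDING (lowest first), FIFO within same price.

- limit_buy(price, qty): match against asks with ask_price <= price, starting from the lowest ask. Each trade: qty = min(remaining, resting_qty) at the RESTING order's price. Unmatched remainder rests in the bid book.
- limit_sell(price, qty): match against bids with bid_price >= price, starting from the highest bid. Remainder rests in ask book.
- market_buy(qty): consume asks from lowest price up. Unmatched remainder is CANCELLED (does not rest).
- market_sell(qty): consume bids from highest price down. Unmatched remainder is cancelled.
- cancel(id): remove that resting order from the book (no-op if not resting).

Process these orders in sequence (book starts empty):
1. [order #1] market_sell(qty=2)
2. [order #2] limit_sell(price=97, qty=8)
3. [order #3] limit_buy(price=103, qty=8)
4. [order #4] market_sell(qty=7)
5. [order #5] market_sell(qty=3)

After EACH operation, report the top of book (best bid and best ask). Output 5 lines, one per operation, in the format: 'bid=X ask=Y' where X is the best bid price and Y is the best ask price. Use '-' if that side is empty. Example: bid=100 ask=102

Answer: bid=- ask=-
bid=- ask=97
bid=- ask=-
bid=- ask=-
bid=- ask=-

Derivation:
After op 1 [order #1] market_sell(qty=2): fills=none; bids=[-] asks=[-]
After op 2 [order #2] limit_sell(price=97, qty=8): fills=none; bids=[-] asks=[#2:8@97]
After op 3 [order #3] limit_buy(price=103, qty=8): fills=#3x#2:8@97; bids=[-] asks=[-]
After op 4 [order #4] market_sell(qty=7): fills=none; bids=[-] asks=[-]
After op 5 [order #5] market_sell(qty=3): fills=none; bids=[-] asks=[-]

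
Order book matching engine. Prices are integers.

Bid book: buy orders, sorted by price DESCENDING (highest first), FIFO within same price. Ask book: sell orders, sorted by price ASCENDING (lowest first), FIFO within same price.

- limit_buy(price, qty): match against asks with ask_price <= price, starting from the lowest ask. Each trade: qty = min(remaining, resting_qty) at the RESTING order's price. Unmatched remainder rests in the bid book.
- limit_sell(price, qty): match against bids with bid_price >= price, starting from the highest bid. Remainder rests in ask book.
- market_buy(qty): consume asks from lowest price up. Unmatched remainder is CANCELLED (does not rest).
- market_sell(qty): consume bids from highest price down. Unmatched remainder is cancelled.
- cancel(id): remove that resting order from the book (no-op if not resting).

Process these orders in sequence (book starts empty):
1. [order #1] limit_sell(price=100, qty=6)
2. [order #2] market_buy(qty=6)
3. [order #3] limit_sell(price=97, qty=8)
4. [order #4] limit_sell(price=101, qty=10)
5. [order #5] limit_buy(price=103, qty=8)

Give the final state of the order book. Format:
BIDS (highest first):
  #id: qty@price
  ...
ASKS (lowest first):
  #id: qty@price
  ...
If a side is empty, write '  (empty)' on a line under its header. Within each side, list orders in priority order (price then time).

Answer: BIDS (highest first):
  (empty)
ASKS (lowest first):
  #4: 10@101

Derivation:
After op 1 [order #1] limit_sell(price=100, qty=6): fills=none; bids=[-] asks=[#1:6@100]
After op 2 [order #2] market_buy(qty=6): fills=#2x#1:6@100; bids=[-] asks=[-]
After op 3 [order #3] limit_sell(price=97, qty=8): fills=none; bids=[-] asks=[#3:8@97]
After op 4 [order #4] limit_sell(price=101, qty=10): fills=none; bids=[-] asks=[#3:8@97 #4:10@101]
After op 5 [order #5] limit_buy(price=103, qty=8): fills=#5x#3:8@97; bids=[-] asks=[#4:10@101]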